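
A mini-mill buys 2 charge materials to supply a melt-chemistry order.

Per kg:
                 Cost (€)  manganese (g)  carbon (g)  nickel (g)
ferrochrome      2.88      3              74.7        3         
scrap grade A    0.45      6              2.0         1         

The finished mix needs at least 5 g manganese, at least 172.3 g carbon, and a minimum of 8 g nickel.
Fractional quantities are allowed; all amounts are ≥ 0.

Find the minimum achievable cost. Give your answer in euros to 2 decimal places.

Set it up as a linear program. Let x1 = kg of ferrochrome, x2 = kg of scrap grade A.
min 2.88x1 + 0.45x2 subject to:
  3x1 + 6x2 ≥ 5   (manganese)
  74.7x1 + 2x2 ≥ 172.3   (carbon)
  3x1 + 1x2 ≥ 8   (nickel)
  x1, x2 ≥ 0.
Both inputs are positive at the optimum. Binding constraints: carbon and nickel.
That vertex is x1 = 2.275, x2 = 1.175.
Objective = 2.88·2.275 + 0.45·1.175 = 7.0808.

€7.08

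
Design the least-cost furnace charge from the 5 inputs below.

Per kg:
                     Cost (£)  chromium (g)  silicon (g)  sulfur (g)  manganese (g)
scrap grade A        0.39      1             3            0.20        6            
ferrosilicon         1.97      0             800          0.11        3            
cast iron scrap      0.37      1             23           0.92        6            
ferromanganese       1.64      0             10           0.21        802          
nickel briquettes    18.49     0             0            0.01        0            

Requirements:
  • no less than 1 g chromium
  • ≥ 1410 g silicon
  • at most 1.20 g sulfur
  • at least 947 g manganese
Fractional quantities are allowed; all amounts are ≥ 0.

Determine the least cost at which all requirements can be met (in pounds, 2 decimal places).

£5.69

Set it up as a linear program. Let x1 = kg of scrap grade A, x2 = kg of ferrosilicon, x3 = kg of cast iron scrap, x4 = kg of ferromanganese, x5 = kg of nickel briquettes.
min 0.39x1 + 1.97x2 + 0.37x3 + 1.64x4 + 18.49x5 with:
  1x1 + 1x3 ≥ 1   (chromium)
  3x1 + 800x2 + 23x3 + 10x4 ≥ 1410   (silicon)
  0.2x1 + 0.11x2 + 0.92x3 + 0.21x4 + 0.01x5 ≤ 1.2   (sulfur)
  6x1 + 3x2 + 6x3 + 802x4 ≥ 947   (manganese)
  x1, x2, x3, x4, x5 ≥ 0.
At the optimum only scrap grade A, ferrosilicon, cast iron scrap, ferromanganese are positive (nickel briquettes = 0). There the chromium, silicon, sulfur, manganese constraints are tight.
Solving gives x1 = 0.2149, x2 = 1.725, x3 = 0.7851, x4 = 1.167.
Hence cost = 0.39·0.2149 + 1.97·1.725 + 0.37·0.7851 + 1.64·1.167 = £5.6864.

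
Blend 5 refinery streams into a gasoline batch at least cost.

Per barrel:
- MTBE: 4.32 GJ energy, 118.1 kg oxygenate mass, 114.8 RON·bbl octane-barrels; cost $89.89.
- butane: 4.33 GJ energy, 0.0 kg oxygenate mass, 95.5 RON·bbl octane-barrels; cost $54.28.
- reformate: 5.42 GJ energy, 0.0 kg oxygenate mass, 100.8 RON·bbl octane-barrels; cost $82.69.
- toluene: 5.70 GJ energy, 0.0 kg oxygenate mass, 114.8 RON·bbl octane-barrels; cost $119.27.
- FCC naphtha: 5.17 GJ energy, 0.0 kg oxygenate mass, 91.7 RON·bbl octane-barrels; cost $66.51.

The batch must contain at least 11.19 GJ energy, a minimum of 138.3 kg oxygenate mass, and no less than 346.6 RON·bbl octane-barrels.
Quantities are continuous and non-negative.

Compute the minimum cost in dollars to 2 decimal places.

$225.85

Treat it as an LP. Let x1 = barrels of MTBE, x2 = barrels of butane, x3 = barrels of reformate, x4 = barrels of toluene, x5 = barrels of FCC naphtha.
Minimise 89.89x1 + 54.28x2 + 82.69x3 + 119.27x4 + 66.51x5 subject to:
  4.32x1 + 4.33x2 + 5.42x3 + 5.7x4 + 5.17x5 ≥ 11.19   (energy)
  118.1x1 ≥ 138.3   (oxygenate mass)
  114.8x1 + 95.5x2 + 100.8x3 + 114.8x4 + 91.7x5 ≥ 346.6   (octane-barrels)
  x1, x2, x3, x4, x5 ≥ 0.
The optimal basis is {MTBE, butane}; reformate, toluene, FCC naphtha drop out. The oxygenate mass and octane-barrels requirements are met with equality.
Solving gives x1 = 1.171, x2 = 2.2216.
Hence cost = 89.89·1.171 + 54.28·2.2216 = $225.8496.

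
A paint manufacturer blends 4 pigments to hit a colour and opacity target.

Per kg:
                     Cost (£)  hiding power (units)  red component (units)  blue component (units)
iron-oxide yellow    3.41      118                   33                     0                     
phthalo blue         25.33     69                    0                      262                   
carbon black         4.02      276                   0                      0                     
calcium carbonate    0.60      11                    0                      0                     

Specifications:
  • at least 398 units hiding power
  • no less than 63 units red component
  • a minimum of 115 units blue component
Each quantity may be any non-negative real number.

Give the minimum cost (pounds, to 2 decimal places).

Treat it as an LP. Let x1 = kg of iron-oxide yellow, x2 = kg of phthalo blue, x3 = kg of carbon black, x4 = kg of calcium carbonate.
min 3.41x1 + 25.33x2 + 4.02x3 + 0.6x4 with:
  118x1 + 69x2 + 276x3 + 11x4 ≥ 398   (hiding power)
  33x1 ≥ 63   (red component)
  262x2 ≥ 115   (blue component)
  x1, x2, x3, x4 ≥ 0.
At the optimum only iron-oxide yellow, phthalo blue, carbon black are positive (calcium carbonate = 0). There the hiding power, red component, blue component constraints are tight.
That vertex is x1 = 1.909, x2 = 0.4389, x3 = 0.5161.
Objective = 3.41·1.909 + 25.33·0.4389 + 4.02·0.5161 = 19.7017.

£19.70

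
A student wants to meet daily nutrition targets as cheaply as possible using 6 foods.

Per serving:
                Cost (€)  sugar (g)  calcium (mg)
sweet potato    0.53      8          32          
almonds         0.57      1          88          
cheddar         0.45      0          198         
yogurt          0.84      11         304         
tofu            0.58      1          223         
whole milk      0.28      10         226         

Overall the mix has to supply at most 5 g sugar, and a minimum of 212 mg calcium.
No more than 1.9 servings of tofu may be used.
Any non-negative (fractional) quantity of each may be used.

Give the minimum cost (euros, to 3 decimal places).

€0.365

Let x1 = servings of sweet potato, x2 = servings of almonds, x3 = servings of cheddar, x4 = servings of yogurt, x5 = servings of tofu, x6 = servings of whole milk.
Minimize 0.53x1 + 0.57x2 + 0.45x3 + 0.84x4 + 0.58x5 + 0.28x6 s.t.:
  8x1 + 1x2 + 11x4 + 1x5 + 10x6 ≤ 5   (sugar)
  32x1 + 88x2 + 198x3 + 304x4 + 223x5 + 226x6 ≥ 212   (calcium)
  x5 ≤ 1.9
  x1, x2, x3, x4, x5, x6 ≥ 0.
At the optimum only cheddar, whole milk are positive (sweet potato, almonds, yogurt, tofu = 0). Binding constraints: sugar and calcium.
That vertex is x3 = 0.5, x6 = 0.5.
Cost = 0.45·0.5 + 0.28·0.5 = 0.36500.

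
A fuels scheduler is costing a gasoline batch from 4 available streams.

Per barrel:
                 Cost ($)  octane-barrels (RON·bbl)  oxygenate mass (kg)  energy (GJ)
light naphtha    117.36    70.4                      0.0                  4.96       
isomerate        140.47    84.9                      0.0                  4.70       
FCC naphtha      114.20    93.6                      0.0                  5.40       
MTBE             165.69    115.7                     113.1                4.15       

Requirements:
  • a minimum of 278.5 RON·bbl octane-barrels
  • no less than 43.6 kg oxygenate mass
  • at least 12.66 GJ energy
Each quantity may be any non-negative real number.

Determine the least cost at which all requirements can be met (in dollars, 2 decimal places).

Set it up as a linear program. Let x1 = barrels of light naphtha, x2 = barrels of isomerate, x3 = barrels of FCC naphtha, x4 = barrels of MTBE.
Minimise 117.36x1 + 140.47x2 + 114.2x3 + 165.69x4 s.t.:
  70.4x1 + 84.9x2 + 93.6x3 + 115.7x4 ≥ 278.5   (octane-barrels)
  113.1x4 ≥ 43.6   (oxygenate mass)
  4.96x1 + 4.7x2 + 5.4x3 + 4.15x4 ≥ 12.66   (energy)
  x1, x2, x3, x4 ≥ 0.
The optimal basis is {FCC naphtha, MTBE}; light naphtha, isomerate drop out. Binding constraints: octane-barrels and oxygenate mass.
Solving gives x3 = 2.4989, x4 = 0.3855.
Objective = 114.2·2.4989 + 165.69·0.3855 = 349.2479.

$349.25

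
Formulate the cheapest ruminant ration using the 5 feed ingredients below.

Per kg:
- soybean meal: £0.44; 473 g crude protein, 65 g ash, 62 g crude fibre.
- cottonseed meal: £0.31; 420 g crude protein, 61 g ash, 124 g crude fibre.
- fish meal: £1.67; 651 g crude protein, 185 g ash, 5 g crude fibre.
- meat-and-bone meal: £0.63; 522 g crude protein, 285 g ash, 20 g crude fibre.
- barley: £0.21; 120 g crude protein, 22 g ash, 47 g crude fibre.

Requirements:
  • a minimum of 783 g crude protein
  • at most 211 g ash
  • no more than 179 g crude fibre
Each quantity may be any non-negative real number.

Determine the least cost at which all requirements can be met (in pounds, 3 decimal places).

Let x1 = kg of soybean meal, x2 = kg of cottonseed meal, x3 = kg of fish meal, x4 = kg of meat-and-bone meal, x5 = kg of barley.
min 0.44x1 + 0.31x2 + 1.67x3 + 0.63x4 + 0.21x5 subject to:
  473x1 + 420x2 + 651x3 + 522x4 + 120x5 ≥ 783   (crude protein)
  65x1 + 61x2 + 185x3 + 285x4 + 22x5 ≤ 211   (ash)
  62x1 + 124x2 + 5x3 + 20x4 + 47x5 ≤ 179   (crude fibre)
  x1, x2, x3, x4, x5 ≥ 0.
The cheapest feasible vertex uses only soybean meal, cottonseed meal; fish meal, meat-and-bone meal, barley are not used. Binding constraints: crude protein and crude fibre.
Solving gives x1 = 0.6719, x2 = 1.108.
Cost = 0.44·0.6719 + 0.31·1.108 = 0.63912.

£0.639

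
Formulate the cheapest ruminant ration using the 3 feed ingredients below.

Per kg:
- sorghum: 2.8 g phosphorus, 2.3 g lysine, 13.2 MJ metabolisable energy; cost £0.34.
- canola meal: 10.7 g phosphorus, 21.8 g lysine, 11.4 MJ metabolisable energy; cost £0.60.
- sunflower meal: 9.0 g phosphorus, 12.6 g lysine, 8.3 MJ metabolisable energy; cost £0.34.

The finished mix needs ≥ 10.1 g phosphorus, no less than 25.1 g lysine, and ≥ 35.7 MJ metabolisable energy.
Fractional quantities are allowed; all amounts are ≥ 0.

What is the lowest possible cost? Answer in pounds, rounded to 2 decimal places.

£1.13

Set it up as a linear program. Let x1 = kg of sorghum, x2 = kg of canola meal, x3 = kg of sunflower meal.
Minimise 0.34x1 + 0.6x2 + 0.34x3 subject to:
  2.8x1 + 10.7x2 + 9x3 ≥ 10.1   (phosphorus)
  2.3x1 + 21.8x2 + 12.6x3 ≥ 25.1   (lysine)
  13.2x1 + 11.4x2 + 8.3x3 ≥ 35.7   (metabolisable energy)
  x1, x2, x3 ≥ 0.
At the optimum only sorghum, sunflower meal are positive (canola meal = 0). The lysine and metabolisable energy requirements are met with equality.
Optimal quantities: sorghum = 1.64 kg, sunflower meal = 1.693 kg.
Cost = 0.34·1.64 + 0.34·1.693 = 1.1332.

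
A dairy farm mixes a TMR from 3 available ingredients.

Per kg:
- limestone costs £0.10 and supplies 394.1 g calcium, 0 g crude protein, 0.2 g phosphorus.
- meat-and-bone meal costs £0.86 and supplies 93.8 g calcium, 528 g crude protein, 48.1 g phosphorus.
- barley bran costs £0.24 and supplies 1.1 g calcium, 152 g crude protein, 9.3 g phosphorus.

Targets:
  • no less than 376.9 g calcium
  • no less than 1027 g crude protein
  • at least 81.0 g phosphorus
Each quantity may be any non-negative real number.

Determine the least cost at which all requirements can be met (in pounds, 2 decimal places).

£1.72

Set it up as a linear program. Let x1 = kg of limestone, x2 = kg of meat-and-bone meal, x3 = kg of barley bran.
Minimise 0.1x1 + 0.86x2 + 0.24x3 with:
  394.1x1 + 93.8x2 + 1.1x3 ≥ 376.9   (calcium)
  528x2 + 152x3 ≥ 1027   (crude protein)
  0.2x1 + 48.1x2 + 9.3x3 ≥ 81   (phosphorus)
  x1, x2, x3 ≥ 0.
All 3 inputs are positive at the optimum. There the calcium, crude protein, phosphorus constraints are tight.
So limestone = 0.6769 kg, meat-and-bone meal = 1.141 kg, barley bran = 2.792 kg.
Cost = 0.1·0.6769 + 0.86·1.141 + 0.24·2.792 = 1.7190.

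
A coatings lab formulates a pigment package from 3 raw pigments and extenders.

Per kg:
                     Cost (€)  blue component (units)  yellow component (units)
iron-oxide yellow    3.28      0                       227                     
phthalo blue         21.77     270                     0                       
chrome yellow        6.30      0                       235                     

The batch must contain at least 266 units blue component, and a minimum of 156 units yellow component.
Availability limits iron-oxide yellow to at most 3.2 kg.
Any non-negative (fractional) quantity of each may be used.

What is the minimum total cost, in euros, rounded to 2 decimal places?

€23.70

Let x1 = kg of iron-oxide yellow, x2 = kg of phthalo blue, x3 = kg of chrome yellow.
min 3.28x1 + 21.77x2 + 6.3x3 with:
  270x2 ≥ 266   (blue component)
  227x1 + 235x3 ≥ 156   (yellow component)
  x1 ≤ 3.2
  x1, x2, x3 ≥ 0.
The optimal basis is {iron-oxide yellow, phthalo blue}; chrome yellow drops out. Binding constraints: blue component and yellow component.
Solving gives x1 = 0.6872, x2 = 0.9852.
Cost = 3.28·0.6872 + 21.77·0.9852 = 23.7018.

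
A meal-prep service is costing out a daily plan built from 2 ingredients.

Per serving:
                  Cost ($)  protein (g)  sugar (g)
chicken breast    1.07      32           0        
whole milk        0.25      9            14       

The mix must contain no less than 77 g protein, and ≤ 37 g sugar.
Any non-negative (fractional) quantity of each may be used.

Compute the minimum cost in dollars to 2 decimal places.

$2.44

This is a linear program. Let x1 = servings of chicken breast, x2 = servings of whole milk.
Minimise 1.07x1 + 0.25x2 subject to:
  32x1 + 9x2 ≥ 77   (protein)
  14x2 ≤ 37   (sugar)
  x1, x2 ≥ 0.
Both inputs are positive at the optimum. There the protein and sugar constraints are tight.
That vertex is x1 = 1.663, x2 = 2.643.
Total cost: 1.07·1.663 + 0.25·2.643 = 2.4402.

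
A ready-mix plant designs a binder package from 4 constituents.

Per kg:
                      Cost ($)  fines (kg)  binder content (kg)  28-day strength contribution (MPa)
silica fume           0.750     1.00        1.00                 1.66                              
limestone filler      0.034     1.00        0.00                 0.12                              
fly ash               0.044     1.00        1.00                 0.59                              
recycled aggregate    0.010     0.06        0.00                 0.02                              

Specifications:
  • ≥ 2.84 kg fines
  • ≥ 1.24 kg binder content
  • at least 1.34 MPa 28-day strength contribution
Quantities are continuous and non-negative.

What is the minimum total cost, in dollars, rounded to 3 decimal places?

Let x1 = kg of silica fume, x2 = kg of limestone filler, x3 = kg of fly ash, x4 = kg of recycled aggregate.
Minimize 0.75x1 + 0.034x2 + 0.044x3 + 0.01x4 s.t.:
  1x1 + 1x2 + 1x3 + 0.06x4 ≥ 2.84   (fines)
  1x1 + 1x3 ≥ 1.24   (binder content)
  1.66x1 + 0.12x2 + 0.59x3 + 0.02x4 ≥ 1.34   (28-day strength contribution)
  x1, x2, x3, x4 ≥ 0.
The cheapest feasible vertex uses only limestone filler, fly ash; silica fume, recycled aggregate are not used. There the fines and 28-day strength contribution constraints are tight.
Optimal quantities: limestone filler = 0.714 kg, fly ash = 2.126 kg.
Objective = 0.034·0.714 + 0.044·2.126 = 0.11782.

$0.118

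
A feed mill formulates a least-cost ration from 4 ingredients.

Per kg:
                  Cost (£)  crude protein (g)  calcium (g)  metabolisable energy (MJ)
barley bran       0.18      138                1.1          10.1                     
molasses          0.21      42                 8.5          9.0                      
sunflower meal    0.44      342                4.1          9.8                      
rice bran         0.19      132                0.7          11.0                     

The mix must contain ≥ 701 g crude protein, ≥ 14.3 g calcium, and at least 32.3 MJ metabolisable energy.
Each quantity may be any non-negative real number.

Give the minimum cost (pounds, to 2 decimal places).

Set it up as a linear program. Let x1 = kg of barley bran, x2 = kg of molasses, x3 = kg of sunflower meal, x4 = kg of rice bran.
min 0.18x1 + 0.21x2 + 0.44x3 + 0.19x4 subject to:
  138x1 + 42x2 + 342x3 + 132x4 ≥ 701   (crude protein)
  1.1x1 + 8.5x2 + 4.1x3 + 0.7x4 ≥ 14.3   (calcium)
  10.1x1 + 9x2 + 9.8x3 + 11x4 ≥ 32.3   (metabolisable energy)
  x1, x2, x3, x4 ≥ 0.
The cheapest feasible vertex uses only barley bran, molasses, sunflower meal; rice bran is not used. Binding constraints: crude protein, calcium, metabolisable energy.
Solving gives x1 = 0.9668, x2 = 0.8044, x3 = 1.561.
Objective = 0.18·0.9668 + 0.21·0.8044 + 0.44·1.561 = 1.0298.

£1.03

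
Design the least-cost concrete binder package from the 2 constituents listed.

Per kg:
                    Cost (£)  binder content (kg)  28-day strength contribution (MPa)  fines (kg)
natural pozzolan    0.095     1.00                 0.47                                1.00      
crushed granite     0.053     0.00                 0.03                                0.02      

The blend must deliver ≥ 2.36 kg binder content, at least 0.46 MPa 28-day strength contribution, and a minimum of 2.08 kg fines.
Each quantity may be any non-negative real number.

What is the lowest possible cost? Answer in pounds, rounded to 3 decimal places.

This is a linear program. Let x1 = kg of natural pozzolan, x2 = kg of crushed granite.
Minimise 0.095x1 + 0.053x2 s.t.:
  1x1 ≥ 2.36   (binder content)
  0.47x1 + 0.03x2 ≥ 0.46   (28-day strength contribution)
  1x1 + 0.02x2 ≥ 2.08   (fines)
  x1, x2 ≥ 0.
The minimum-cost mix takes nothing from crushed granite — only natural pozzolan. There the binder content constraint is tight.
Solving gives x1 = 2.36.
Hence cost = 0.095·2.36 = £0.22420.

£0.224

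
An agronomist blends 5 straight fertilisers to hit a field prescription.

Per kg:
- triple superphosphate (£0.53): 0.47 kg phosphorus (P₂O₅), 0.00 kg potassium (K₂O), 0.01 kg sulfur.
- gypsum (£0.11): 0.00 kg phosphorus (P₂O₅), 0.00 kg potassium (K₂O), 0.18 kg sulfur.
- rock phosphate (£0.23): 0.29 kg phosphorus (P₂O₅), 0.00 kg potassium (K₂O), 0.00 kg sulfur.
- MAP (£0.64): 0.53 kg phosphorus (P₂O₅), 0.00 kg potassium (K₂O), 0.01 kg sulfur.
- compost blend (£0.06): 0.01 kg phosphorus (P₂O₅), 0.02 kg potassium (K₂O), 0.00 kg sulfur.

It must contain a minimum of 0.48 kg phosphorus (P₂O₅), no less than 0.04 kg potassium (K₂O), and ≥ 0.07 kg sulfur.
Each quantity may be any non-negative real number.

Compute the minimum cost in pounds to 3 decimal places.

£0.528

Treat it as an LP. Let x1 = kg of triple superphosphate, x2 = kg of gypsum, x3 = kg of rock phosphate, x4 = kg of MAP, x5 = kg of compost blend.
Minimize 0.53x1 + 0.11x2 + 0.23x3 + 0.64x4 + 0.06x5 s.t.:
  0.47x1 + 0.29x3 + 0.53x4 + 0.01x5 ≥ 0.48   (phosphorus (P₂O₅))
  0.02x5 ≥ 0.04   (potassium (K₂O))
  0.01x1 + 0.18x2 + 0.01x4 ≥ 0.07   (sulfur)
  x1, x2, x3, x4, x5 ≥ 0.
The cheapest feasible vertex uses only gypsum, rock phosphate, compost blend; triple superphosphate, MAP are not used. Binding constraints: phosphorus (P₂O₅), potassium (K₂O), sulfur.
Solving gives x2 = 0.3889, x3 = 1.586, x5 = 2.
Cost = 0.11·0.3889 + 0.23·1.586 + 0.06·2 = 0.52756.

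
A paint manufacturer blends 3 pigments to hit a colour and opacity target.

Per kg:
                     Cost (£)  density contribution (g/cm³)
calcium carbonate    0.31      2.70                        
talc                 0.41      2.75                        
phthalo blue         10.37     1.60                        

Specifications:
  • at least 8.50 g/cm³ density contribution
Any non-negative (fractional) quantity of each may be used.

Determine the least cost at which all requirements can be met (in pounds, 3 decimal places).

This is a linear program. Let x1 = kg of calcium carbonate, x2 = kg of talc, x3 = kg of phthalo blue.
min 0.31x1 + 0.41x2 + 10.37x3 subject to:
  2.7x1 + 2.75x2 + 1.6x3 ≥ 8.5   (density contribution)
  x1, x2, x3 ≥ 0.
At the optimum only calcium carbonate is positive (talc, phthalo blue = 0). The density contribution requirement is met with equality.
That vertex is x1 = 3.148.
Total cost: 0.31·3.148 = 0.97588.

£0.976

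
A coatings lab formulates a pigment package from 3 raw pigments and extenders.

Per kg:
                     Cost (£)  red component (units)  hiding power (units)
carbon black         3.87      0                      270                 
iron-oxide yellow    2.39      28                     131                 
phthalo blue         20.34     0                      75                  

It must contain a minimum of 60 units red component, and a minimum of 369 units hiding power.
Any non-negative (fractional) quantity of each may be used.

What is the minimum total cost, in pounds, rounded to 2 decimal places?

Let x1 = kg of carbon black, x2 = kg of iron-oxide yellow, x3 = kg of phthalo blue.
min 3.87x1 + 2.39x2 + 20.34x3 with:
  28x2 ≥ 60   (red component)
  270x1 + 131x2 + 75x3 ≥ 369   (hiding power)
  x1, x2, x3 ≥ 0.
The minimum-cost mix takes nothing from phthalo blue — only carbon black, iron-oxide yellow. The red component and hiding power requirements are met with equality.
That vertex is x1 = 0.327, x2 = 2.143.
Total cost: 3.87·0.327 + 2.39·2.143 = 6.3873.

£6.39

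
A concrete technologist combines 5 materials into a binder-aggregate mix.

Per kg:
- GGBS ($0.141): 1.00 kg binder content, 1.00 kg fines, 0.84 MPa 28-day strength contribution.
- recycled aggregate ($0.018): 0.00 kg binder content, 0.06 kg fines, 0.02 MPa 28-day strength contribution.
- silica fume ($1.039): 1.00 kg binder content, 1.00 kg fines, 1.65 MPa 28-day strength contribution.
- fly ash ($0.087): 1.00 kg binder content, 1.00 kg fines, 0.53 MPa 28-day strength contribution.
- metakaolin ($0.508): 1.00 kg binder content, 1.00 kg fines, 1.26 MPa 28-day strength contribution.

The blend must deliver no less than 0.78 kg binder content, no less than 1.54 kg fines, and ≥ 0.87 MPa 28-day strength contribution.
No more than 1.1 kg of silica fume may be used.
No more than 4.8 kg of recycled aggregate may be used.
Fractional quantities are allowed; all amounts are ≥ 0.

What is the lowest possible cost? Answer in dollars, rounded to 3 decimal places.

$0.143

Set it up as a linear program. Let x1 = kg of GGBS, x2 = kg of recycled aggregate, x3 = kg of silica fume, x4 = kg of fly ash, x5 = kg of metakaolin.
Minimise 0.141x1 + 0.018x2 + 1.039x3 + 0.087x4 + 0.508x5 subject to:
  1x1 + 1x3 + 1x4 + 1x5 ≥ 0.78   (binder content)
  1x1 + 0.06x2 + 1x3 + 1x4 + 1x5 ≥ 1.54   (fines)
  0.84x1 + 0.02x2 + 1.65x3 + 0.53x4 + 1.26x5 ≥ 0.87   (28-day strength contribution)
  x3 ≤ 1.1
  x2 ≤ 4.8
  x1, x2, x3, x4, x5 ≥ 0.
The minimum-cost mix takes nothing from GGBS, recycled aggregate, silica fume, metakaolin — only fly ash. Binding constraint: 28-day strength contribution.
That vertex is x4 = 1.642.
Cost = 0.087·1.642 = 0.14285.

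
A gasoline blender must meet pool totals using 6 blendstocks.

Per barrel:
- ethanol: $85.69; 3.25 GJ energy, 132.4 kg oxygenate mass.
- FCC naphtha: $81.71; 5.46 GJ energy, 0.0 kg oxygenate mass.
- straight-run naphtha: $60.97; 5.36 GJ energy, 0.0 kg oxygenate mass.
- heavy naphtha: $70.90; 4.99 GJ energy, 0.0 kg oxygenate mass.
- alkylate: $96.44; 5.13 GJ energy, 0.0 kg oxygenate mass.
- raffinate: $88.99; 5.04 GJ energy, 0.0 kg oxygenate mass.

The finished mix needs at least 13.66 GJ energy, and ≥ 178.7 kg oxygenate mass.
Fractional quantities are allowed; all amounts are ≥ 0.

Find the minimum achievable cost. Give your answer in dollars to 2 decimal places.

Treat it as an LP. Let x1 = barrels of ethanol, x2 = barrels of FCC naphtha, x3 = barrels of straight-run naphtha, x4 = barrels of heavy naphtha, x5 = barrels of alkylate, x6 = barrels of raffinate.
min 85.69x1 + 81.71x2 + 60.97x3 + 70.9x4 + 96.44x5 + 88.99x6 subject to:
  3.25x1 + 5.46x2 + 5.36x3 + 4.99x4 + 5.13x5 + 5.04x6 ≥ 13.66   (energy)
  132.4x1 ≥ 178.7   (oxygenate mass)
  x1, x2, x3, x4, x5, x6 ≥ 0.
The cheapest feasible vertex uses only ethanol, straight-run naphtha; FCC naphtha, heavy naphtha, alkylate, raffinate are not used. The energy and oxygenate mass requirements are met with equality.
Solving gives x1 = 1.3497, x3 = 1.7301.
Objective = 85.69·1.3497 + 60.97·1.7301 = 221.1400.

$221.14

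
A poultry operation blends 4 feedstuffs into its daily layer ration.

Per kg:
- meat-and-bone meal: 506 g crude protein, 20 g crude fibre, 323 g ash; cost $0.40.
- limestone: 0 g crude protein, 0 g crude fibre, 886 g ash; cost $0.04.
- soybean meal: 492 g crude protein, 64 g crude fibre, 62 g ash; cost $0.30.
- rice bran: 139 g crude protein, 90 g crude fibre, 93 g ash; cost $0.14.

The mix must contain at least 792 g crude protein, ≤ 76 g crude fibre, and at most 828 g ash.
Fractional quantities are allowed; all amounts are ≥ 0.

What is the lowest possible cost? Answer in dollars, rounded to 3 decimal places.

Set it up as a linear program. Let x1 = kg of meat-and-bone meal, x2 = kg of limestone, x3 = kg of soybean meal, x4 = kg of rice bran.
min 0.4x1 + 0.04x2 + 0.3x3 + 0.14x4 s.t.:
  506x1 + 492x3 + 139x4 ≥ 792   (crude protein)
  20x1 + 64x3 + 90x4 ≤ 76   (crude fibre)
  323x1 + 886x2 + 62x3 + 93x4 ≤ 828   (ash)
  x1, x2, x3, x4 ≥ 0.
The optimal basis is {meat-and-bone meal, soybean meal}; limestone, rice bran drop out. There the crude protein and crude fibre constraints are tight.
That vertex is x1 = 0.5898, x3 = 1.003.
Cost = 0.4·0.5898 + 0.3·1.003 = 0.53682.

$0.537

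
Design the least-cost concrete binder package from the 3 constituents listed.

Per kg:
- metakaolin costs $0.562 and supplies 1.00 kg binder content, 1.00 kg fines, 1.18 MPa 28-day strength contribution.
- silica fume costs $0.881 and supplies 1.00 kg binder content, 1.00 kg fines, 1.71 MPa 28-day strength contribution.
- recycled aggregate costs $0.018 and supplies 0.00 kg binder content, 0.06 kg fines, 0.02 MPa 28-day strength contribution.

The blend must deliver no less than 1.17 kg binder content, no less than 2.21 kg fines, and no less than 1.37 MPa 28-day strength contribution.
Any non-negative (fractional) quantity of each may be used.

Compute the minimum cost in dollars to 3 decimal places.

$0.970

Treat it as an LP. Let x1 = kg of metakaolin, x2 = kg of silica fume, x3 = kg of recycled aggregate.
Minimise 0.562x1 + 0.881x2 + 0.018x3 subject to:
  1x1 + 1x2 ≥ 1.17   (binder content)
  1x1 + 1x2 + 0.06x3 ≥ 2.21   (fines)
  1.18x1 + 1.71x2 + 0.02x3 ≥ 1.37   (28-day strength contribution)
  x1, x2, x3 ≥ 0.
The minimum-cost mix takes nothing from silica fume — only metakaolin, recycled aggregate. There the binder content and fines constraints are tight.
That vertex is x1 = 1.17, x3 = 17.333.
Objective = 0.562·1.17 + 0.018·17.333 = 0.96953.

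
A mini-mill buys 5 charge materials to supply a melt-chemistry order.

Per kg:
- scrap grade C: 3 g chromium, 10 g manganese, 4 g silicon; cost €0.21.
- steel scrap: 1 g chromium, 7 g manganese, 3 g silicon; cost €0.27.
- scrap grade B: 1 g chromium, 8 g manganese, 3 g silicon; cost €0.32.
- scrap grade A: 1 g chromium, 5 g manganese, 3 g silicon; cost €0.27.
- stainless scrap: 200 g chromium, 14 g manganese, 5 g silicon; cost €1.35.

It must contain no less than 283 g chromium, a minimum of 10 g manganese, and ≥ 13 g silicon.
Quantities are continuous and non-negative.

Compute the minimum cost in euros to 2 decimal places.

This is a linear program. Let x1 = kg of scrap grade C, x2 = kg of steel scrap, x3 = kg of scrap grade B, x4 = kg of scrap grade A, x5 = kg of stainless scrap.
Minimise 0.21x1 + 0.27x2 + 0.32x3 + 0.27x4 + 1.35x5 subject to:
  3x1 + 1x2 + 1x3 + 1x4 + 200x5 ≥ 283   (chromium)
  10x1 + 7x2 + 8x3 + 5x4 + 14x5 ≥ 10   (manganese)
  4x1 + 3x2 + 3x3 + 3x4 + 5x5 ≥ 13   (silicon)
  x1, x2, x3, x4, x5 ≥ 0.
The optimal basis is {scrap grade C, stainless scrap}; steel scrap, scrap grade B, scrap grade A drop out. The chromium and silicon requirements are met with equality.
Optimal quantities: scrap grade C = 1.51 kg, stainless scrap = 1.392 kg.
Total cost: 0.21·1.51 + 1.35·1.392 = 2.1963.

€2.20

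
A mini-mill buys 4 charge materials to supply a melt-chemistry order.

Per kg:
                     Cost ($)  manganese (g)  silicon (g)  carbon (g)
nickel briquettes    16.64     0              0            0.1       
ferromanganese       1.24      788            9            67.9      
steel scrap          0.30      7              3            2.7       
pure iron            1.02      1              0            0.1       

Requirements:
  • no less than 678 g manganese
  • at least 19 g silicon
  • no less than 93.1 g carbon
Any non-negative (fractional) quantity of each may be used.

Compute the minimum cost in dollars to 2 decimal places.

Set it up as a linear program. Let x1 = kg of nickel briquettes, x2 = kg of ferromanganese, x3 = kg of steel scrap, x4 = kg of pure iron.
Minimise 16.64x1 + 1.24x2 + 0.3x3 + 1.02x4 subject to:
  788x2 + 7x3 + 1x4 ≥ 678   (manganese)
  9x2 + 3x3 ≥ 19   (silicon)
  0.1x1 + 67.9x2 + 2.7x3 + 0.1x4 ≥ 93.1   (carbon)
  x1, x2, x3, x4 ≥ 0.
At the optimum only ferromanganese, steel scrap are positive (nickel briquettes, pure iron = 0). Binding constraints: silicon and carbon.
Solving gives x2 = 1.271, x3 = 2.521.
Hence cost = 1.24·1.271 + 0.3·2.521 = $2.3323.

$2.33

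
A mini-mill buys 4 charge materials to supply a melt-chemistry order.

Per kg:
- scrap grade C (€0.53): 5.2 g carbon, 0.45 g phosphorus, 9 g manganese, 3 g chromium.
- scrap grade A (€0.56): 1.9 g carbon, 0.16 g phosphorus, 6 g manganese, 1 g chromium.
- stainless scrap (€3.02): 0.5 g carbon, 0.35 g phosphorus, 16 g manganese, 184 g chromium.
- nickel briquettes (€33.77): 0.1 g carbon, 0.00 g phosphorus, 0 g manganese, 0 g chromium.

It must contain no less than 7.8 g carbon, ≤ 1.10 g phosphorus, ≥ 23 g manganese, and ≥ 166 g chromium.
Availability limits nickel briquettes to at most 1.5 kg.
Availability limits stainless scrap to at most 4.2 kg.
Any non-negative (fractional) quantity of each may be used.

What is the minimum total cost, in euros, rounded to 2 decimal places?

€3.41

Set it up as a linear program. Let x1 = kg of scrap grade C, x2 = kg of scrap grade A, x3 = kg of stainless scrap, x4 = kg of nickel briquettes.
Minimize 0.53x1 + 0.56x2 + 3.02x3 + 33.77x4 s.t.:
  5.2x1 + 1.9x2 + 0.5x3 + 0.1x4 ≥ 7.8   (carbon)
  0.45x1 + 0.16x2 + 0.35x3 ≤ 1.1   (phosphorus)
  9x1 + 6x2 + 16x3 ≥ 23   (manganese)
  3x1 + 1x2 + 184x3 ≥ 166   (chromium)
  x4 ≤ 1.5
  x3 ≤ 4.2
  x1, x2, x3, x4 ≥ 0.
The optimal basis is {scrap grade C, stainless scrap}; scrap grade A, nickel briquettes drop out. The carbon and chromium requirements are met with equality.
That vertex is x1 = 1.4155, x3 = 0.8791.
Cost = 0.53·1.4155 + 3.02·0.8791 = 3.4051.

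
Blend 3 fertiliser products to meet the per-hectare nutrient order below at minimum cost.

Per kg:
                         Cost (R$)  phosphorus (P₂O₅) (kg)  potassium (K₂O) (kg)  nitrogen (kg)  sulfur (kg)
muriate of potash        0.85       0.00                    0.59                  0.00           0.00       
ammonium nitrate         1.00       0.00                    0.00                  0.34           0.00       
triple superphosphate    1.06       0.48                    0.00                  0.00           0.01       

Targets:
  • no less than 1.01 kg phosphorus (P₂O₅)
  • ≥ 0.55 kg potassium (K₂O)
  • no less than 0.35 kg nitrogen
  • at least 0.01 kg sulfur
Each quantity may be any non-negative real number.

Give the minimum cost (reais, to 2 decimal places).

Treat it as an LP. Let x1 = kg of muriate of potash, x2 = kg of ammonium nitrate, x3 = kg of triple superphosphate.
Minimise 0.85x1 + 1x2 + 1.06x3 subject to:
  0.48x3 ≥ 1.01   (phosphorus (P₂O₅))
  0.59x1 ≥ 0.55   (potassium (K₂O))
  0.34x2 ≥ 0.35   (nitrogen)
  0.01x3 ≥ 0.01   (sulfur)
  x1, x2, x3 ≥ 0.
The optimal mix uses every input. The phosphorus (P₂O₅), potassium (K₂O), nitrogen requirements are met with equality.
That vertex is x1 = 0.9322, x2 = 1.029, x3 = 2.104.
Cost = 0.85·0.9322 + 1·1.029 + 1.06·2.104 = 4.0516.

R$4.05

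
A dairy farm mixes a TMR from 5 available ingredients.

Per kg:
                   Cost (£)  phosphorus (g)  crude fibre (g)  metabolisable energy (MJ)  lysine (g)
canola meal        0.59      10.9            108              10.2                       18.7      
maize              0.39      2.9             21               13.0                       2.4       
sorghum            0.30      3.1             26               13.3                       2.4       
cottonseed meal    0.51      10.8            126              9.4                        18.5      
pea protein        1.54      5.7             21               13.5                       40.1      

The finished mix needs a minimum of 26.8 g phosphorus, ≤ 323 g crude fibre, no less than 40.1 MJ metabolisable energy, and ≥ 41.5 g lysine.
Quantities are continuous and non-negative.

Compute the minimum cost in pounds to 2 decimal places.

£1.51

Let x1 = kg of canola meal, x2 = kg of maize, x3 = kg of sorghum, x4 = kg of cottonseed meal, x5 = kg of pea protein.
min 0.59x1 + 0.39x2 + 0.3x3 + 0.51x4 + 1.54x5 subject to:
  10.9x1 + 2.9x2 + 3.1x3 + 10.8x4 + 5.7x5 ≥ 26.8   (phosphorus)
  108x1 + 21x2 + 26x3 + 126x4 + 21x5 ≤ 323   (crude fibre)
  10.2x1 + 13x2 + 13.3x3 + 9.4x4 + 13.5x5 ≥ 40.1   (metabolisable energy)
  18.7x1 + 2.4x2 + 2.4x3 + 18.5x4 + 40.1x5 ≥ 41.5   (lysine)
  x1, x2, x3, x4, x5 ≥ 0.
At the optimum only sorghum, cottonseed meal are positive (canola meal, maize, pea protein = 0). The metabolisable energy and lysine requirements are met with equality.
Optimal quantities: sorghum = 1.574 kg, cottonseed meal = 2.039 kg.
Objective = 0.3·1.574 + 0.51·2.039 = 1.5121.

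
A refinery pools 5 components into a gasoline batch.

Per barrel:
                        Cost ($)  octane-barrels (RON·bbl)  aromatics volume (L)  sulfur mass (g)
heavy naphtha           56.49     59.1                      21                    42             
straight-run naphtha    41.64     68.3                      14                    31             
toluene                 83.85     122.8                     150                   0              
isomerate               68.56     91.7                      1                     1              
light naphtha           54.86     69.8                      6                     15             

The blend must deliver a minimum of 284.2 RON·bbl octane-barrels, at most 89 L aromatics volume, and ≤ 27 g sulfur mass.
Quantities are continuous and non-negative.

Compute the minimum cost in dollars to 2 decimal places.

$200.80

Let x1 = barrels of heavy naphtha, x2 = barrels of straight-run naphtha, x3 = barrels of toluene, x4 = barrels of isomerate, x5 = barrels of light naphtha.
min 56.49x1 + 41.64x2 + 83.85x3 + 68.56x4 + 54.86x5 s.t.:
  59.1x1 + 68.3x2 + 122.8x3 + 91.7x4 + 69.8x5 ≥ 284.2   (octane-barrels)
  21x1 + 14x2 + 150x3 + 1x4 + 6x5 ≤ 89   (aromatics volume)
  42x1 + 31x2 + 1x4 + 15x5 ≤ 27   (sulfur mass)
  x1, x2, x3, x4, x5 ≥ 0.
At the optimum only straight-run naphtha, toluene, isomerate are positive (heavy naphtha, light naphtha = 0). Binding constraints: octane-barrels, aromatics volume, sulfur mass.
So straight-run naphtha = 0.81234 barrels, toluene = 0.5054 barrels, isomerate = 1.8174 barrels.
Hence cost = 41.64·0.81234 + 83.85·0.5054 + 68.56·1.8174 = $200.8046.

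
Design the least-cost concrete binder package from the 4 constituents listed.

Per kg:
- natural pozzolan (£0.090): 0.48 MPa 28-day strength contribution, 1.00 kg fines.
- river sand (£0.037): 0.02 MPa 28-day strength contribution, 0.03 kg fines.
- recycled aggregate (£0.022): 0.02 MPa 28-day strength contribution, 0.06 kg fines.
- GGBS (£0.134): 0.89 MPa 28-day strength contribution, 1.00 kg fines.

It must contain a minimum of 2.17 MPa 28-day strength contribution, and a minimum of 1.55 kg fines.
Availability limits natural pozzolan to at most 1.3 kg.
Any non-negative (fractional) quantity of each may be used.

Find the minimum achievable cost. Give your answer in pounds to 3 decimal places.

£0.327

Let x1 = kg of natural pozzolan, x2 = kg of river sand, x3 = kg of recycled aggregate, x4 = kg of GGBS.
Minimize 0.09x1 + 0.037x2 + 0.022x3 + 0.134x4 subject to:
  0.48x1 + 0.02x2 + 0.02x3 + 0.89x4 ≥ 2.17   (28-day strength contribution)
  1x1 + 0.03x2 + 0.06x3 + 1x4 ≥ 1.55   (fines)
  x1 ≤ 1.3
  x1, x2, x3, x4 ≥ 0.
The optimal basis is {GGBS}; natural pozzolan, river sand, recycled aggregate drop out. There the 28-day strength contribution constraint is tight.
So GGBS = 2.438 kg.
Objective = 0.134·2.438 = 0.32669.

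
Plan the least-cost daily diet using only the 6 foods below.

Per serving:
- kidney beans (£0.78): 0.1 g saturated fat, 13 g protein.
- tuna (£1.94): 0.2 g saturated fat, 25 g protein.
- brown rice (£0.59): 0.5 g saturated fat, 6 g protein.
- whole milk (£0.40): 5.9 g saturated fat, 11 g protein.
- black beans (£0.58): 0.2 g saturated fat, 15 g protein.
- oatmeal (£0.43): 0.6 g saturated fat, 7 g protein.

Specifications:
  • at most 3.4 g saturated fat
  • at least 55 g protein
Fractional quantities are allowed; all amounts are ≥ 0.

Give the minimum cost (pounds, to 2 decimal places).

£2.11

Let x1 = servings of kidney beans, x2 = servings of tuna, x3 = servings of brown rice, x4 = servings of whole milk, x5 = servings of black beans, x6 = servings of oatmeal.
min 0.78x1 + 1.94x2 + 0.59x3 + 0.4x4 + 0.58x5 + 0.43x6 s.t.:
  0.1x1 + 0.2x2 + 0.5x3 + 5.9x4 + 0.2x5 + 0.6x6 ≤ 3.4   (saturated fat)
  13x1 + 25x2 + 6x3 + 11x4 + 15x5 + 7x6 ≥ 55   (protein)
  x1, x2, x3, x4, x5, x6 ≥ 0.
The optimal basis is {whole milk, black beans}; kidney beans, tuna, brown rice, oatmeal drop out. Binding constraints: saturated fat and protein.
Solving gives x4 = 0.4635, x5 = 3.3268.
Total cost: 0.4·0.4635 + 0.58·3.3268 = 2.1149.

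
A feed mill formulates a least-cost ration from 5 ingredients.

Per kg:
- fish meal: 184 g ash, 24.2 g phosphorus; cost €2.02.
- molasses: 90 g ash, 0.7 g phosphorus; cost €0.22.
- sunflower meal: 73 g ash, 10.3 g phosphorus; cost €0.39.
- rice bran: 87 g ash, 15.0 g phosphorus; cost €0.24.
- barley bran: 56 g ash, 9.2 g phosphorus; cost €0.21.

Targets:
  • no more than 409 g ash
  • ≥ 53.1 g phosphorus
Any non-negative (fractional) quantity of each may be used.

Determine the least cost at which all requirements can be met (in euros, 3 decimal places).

Let x1 = kg of fish meal, x2 = kg of molasses, x3 = kg of sunflower meal, x4 = kg of rice bran, x5 = kg of barley bran.
min 2.02x1 + 0.22x2 + 0.39x3 + 0.24x4 + 0.21x5 with:
  184x1 + 90x2 + 73x3 + 87x4 + 56x5 ≤ 409   (ash)
  24.2x1 + 0.7x2 + 10.3x3 + 15x4 + 9.2x5 ≥ 53.1   (phosphorus)
  x1, x2, x3, x4, x5 ≥ 0.
At the optimum only rice bran is positive (fish meal, molasses, sunflower meal, barley bran = 0). There the phosphorus constraint is tight.
That vertex is x4 = 3.54.
Objective = 0.24·3.54 = 0.84960.

€0.850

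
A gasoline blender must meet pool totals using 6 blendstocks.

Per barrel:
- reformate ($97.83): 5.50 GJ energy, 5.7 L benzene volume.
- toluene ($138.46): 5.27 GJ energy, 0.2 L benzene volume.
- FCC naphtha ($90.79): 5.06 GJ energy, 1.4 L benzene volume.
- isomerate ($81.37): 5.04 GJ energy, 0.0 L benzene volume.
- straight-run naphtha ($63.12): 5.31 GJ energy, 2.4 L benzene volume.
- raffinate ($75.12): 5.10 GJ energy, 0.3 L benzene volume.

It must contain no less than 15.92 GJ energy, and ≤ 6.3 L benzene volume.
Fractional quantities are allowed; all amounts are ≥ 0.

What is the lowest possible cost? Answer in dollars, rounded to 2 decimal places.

Let x1 = barrels of reformate, x2 = barrels of toluene, x3 = barrels of FCC naphtha, x4 = barrels of isomerate, x5 = barrels of straight-run naphtha, x6 = barrels of raffinate.
min 97.83x1 + 138.46x2 + 90.79x3 + 81.37x4 + 63.12x5 + 75.12x6 with:
  5.5x1 + 5.27x2 + 5.06x3 + 5.04x4 + 5.31x5 + 5.1x6 ≥ 15.92   (energy)
  5.7x1 + 0.2x2 + 1.4x3 + 2.4x5 + 0.3x6 ≤ 6.3   (benzene volume)
  x1, x2, x3, x4, x5, x6 ≥ 0.
The cheapest feasible vertex uses only straight-run naphtha, raffinate; reformate, toluene, FCC naphtha, isomerate are not used. There the energy and benzene volume constraints are tight.
Optimal quantities: straight-run naphtha = 2.5692 barrels, raffinate = 0.4466 barrels.
Cost = 63.12·2.5692 + 75.12·0.4466 = 195.7165.

$195.72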